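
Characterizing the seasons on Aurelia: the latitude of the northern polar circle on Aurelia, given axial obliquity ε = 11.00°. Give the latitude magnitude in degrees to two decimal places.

79.00°

The polar circle is the lowest latitude that experiences at least one full rotation of continuous daylight at the northern-summer solstice; it lies at |φ| = 90° − ε = 90° − 11.00° = 79.00°.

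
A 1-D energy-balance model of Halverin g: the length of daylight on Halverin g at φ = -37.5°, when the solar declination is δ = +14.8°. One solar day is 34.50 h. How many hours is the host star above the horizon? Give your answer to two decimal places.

15.01 h

cos H₀ = −tan φ · tan δ = −tan(-37.5°) × tan(+14.800°) = 0.2027, so H₀ = 1.3666 rad = 78.30°.
Daylight = 2H₀/(2π) × 34.50 h = (1.3666/π) × 34.50 = 15.01 h.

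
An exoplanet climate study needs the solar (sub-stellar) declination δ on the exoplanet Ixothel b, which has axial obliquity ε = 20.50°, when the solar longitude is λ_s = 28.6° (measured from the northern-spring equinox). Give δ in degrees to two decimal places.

δ = +9.65°

sin δ = sin ε · sin λ_s = sin 20.50° × sin 28.6° = 0.167641.
δ = arcsin(0.167641) = +9.65°.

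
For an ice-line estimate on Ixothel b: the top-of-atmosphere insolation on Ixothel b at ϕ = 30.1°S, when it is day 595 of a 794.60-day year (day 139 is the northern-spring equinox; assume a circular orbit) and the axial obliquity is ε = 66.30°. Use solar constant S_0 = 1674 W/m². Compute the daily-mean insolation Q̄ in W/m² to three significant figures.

Solar longitude: L_s = 360° × (595 − 139)/794.60 = 206.595°.
sin δ = sin 66.30° × sin 206.595° = -0.40992, so δ = -24.200°.
cos h₀ = −tan(-30.1°) tan(-24.200°) = -0.2605, h₀ = 1.8344 rad.
Bracket: h₀ sin ϕ sin δ + cos ϕ cos δ sin h₀ = 1.8344×-0.50151×-0.40992 + 0.86515×0.91212×0.96547 = 0.377114 + 0.761872 = 1.138986.
Q̄ = (S_0/π) × [bracket] = (1674/π) × 1.138986 = 606.9 W/m².

Q̄ ≈ 607 W/m²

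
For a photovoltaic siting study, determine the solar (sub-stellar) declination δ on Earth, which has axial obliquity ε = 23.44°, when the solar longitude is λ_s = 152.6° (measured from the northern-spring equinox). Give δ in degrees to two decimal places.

sin δ = sin ε · sin λ_s = sin 23.44° × sin 152.6° = 0.183062.
δ = arcsin(0.183062) = +10.55°.

δ = +10.55°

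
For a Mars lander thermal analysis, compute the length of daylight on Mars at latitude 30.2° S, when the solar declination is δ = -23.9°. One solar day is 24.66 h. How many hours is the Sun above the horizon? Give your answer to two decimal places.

14.38 h

cos H₀ = −tan φ · tan δ = −tan(-30.2°) × tan(-23.900°) = -0.2579, so H₀ = 1.8317 rad = 104.95°.
Daylight = 2H₀/(2π) × 24.66 h = (1.8317/π) × 24.66 = 14.38 h.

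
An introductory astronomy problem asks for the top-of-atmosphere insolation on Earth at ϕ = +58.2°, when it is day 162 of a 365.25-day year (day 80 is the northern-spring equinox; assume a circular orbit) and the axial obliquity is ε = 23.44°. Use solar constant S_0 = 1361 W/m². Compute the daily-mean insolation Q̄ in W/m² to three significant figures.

Solar longitude: L_s = 360° × (162 − 80)/365.25 = 80.821°.
sin δ = sin 23.44° × sin 80.821° = 0.39270, so δ = +23.122°.
cos h₀ = −tan(+58.2°) tan(+23.122°) = -0.6887, h₀ = 2.3305 rad.
Bracket: h₀ sin ϕ sin δ + cos ϕ cos δ sin h₀ = 2.3305×0.84989×0.39270 + 0.52696×0.91967×0.72507 = 0.777809 + 0.351390 = 1.129199.
Q̄ = (S_0/π) × [bracket] = (1361/π) × 1.129199 = 489.2 W/m².

Q̄ ≈ 489 W/m²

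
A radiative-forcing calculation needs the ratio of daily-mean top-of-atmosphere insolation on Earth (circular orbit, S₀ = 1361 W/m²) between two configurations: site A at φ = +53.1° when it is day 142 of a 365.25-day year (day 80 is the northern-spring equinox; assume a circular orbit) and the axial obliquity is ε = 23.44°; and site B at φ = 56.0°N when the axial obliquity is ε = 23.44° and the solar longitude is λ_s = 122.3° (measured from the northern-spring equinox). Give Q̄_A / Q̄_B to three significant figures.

Q̄_A / Q̄_B ≈ 1.03

— Configuration A (φ=+53.1°):
Solar longitude: λ_s = 360° × (142 − 80)/365.25 = 61.109°.
sin δ = sin 23.44° × sin 61.109° = 0.34828, so δ = +20.382°.
cos H₀ = −tan(+53.1°) tan(+20.382°) = -0.4948, H₀ = 2.0885 rad.
Bracket: H₀ sin φ sin δ + cos φ cos δ sin H₀ = 2.0885×0.79968×0.34828 + 0.60042×0.93739×0.86898 = 0.581673 + 0.489086 = 1.070759.
Q̄ = (S₀/π) × [bracket] = (1361/π) × 1.070759 = 463.87 W/m².
— Configuration B (φ=+56.0°):
Solar declination: sin δ = sin ε · sin λ_s = sin 23.44° × sin 122.3° = 0.33624, so δ = +19.648°.
cos H₀ = −tan(+56.0°) tan(+19.648°) = -0.5293, H₀ = 2.1286 rad.
Bracket: H₀ sin φ sin δ + cos φ cos δ sin H₀ = 2.1286×0.82904×0.33624 + 0.55919×0.94178×0.84843 = 0.593361 + 0.446812 = 1.040173.
Q̄ = (S₀/π) × [bracket] = (1361/π) × 1.040173 = 450.62 W/m².
Ratio Q̄_A / Q̄_B = 463.87 / 450.62 = 1.029.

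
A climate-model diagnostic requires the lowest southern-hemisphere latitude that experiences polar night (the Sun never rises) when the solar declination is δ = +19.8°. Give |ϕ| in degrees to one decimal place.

Polar night requires cos h₀ = −tan ϕ tan δ ≥ 1, i.e. tan ϕ tan δ ≤ −1.
The boundary is |tan ϕ| · |tan δ| = 1, so |ϕ| = 90° − |δ| = 90° − 19.8° = 70.2° in the southern hemisphere.

|ϕ| = 70.2°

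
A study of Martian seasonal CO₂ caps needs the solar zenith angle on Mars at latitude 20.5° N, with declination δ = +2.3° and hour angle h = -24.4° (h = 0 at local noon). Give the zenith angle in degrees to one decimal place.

θ_z = 30.0°

cos θ_z = sin ϕ sin δ + cos ϕ cos δ cos h = 0.014054 + 0.852325 = 0.866379.
θ_z = arccos(0.866379) = 30.0°.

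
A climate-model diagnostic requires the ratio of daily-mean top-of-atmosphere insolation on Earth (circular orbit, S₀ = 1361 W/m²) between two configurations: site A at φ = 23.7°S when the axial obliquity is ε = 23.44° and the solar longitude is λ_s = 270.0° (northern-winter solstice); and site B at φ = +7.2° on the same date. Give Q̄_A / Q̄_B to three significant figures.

Q̄_A / Q̄_B ≈ 1.33

— Configuration A (φ=-23.7°):
Solar declination: sin δ = sin ε · sin λ_s = sin 23.44° × sin 270.0° = -0.39779, so δ = -23.440°.
cos H₀ = −tan(-23.7°) tan(-23.440°) = -0.1903, H₀ = 1.7623 rad.
Bracket: H₀ sin φ sin δ + cos φ cos δ sin H₀ = 1.7623×-0.40195×-0.39779 + 0.91566×0.91748×0.98172 = 0.281777 + 0.824743 = 1.106520.
Q̄ = (S₀/π) × [bracket] = (1361/π) × 1.106520 = 479.37 W/m².
— Configuration B (φ=+7.2°):
cos H₀ = −tan(+7.2°) tan(-23.440°) = 0.0548, H₀ = 1.5160 rad.
Bracket: H₀ sin φ sin δ + cos φ cos δ sin H₀ = 1.5160×0.12533×-0.39779 + 0.99211×0.91748×0.99850 = -0.075580 + 0.908876 = 0.833296.
Q̄ = (S₀/π) × [bracket] = (1361/π) × 0.833296 = 361.00 W/m².
Ratio Q̄_A / Q̄_B = 479.37 / 361.00 = 1.328.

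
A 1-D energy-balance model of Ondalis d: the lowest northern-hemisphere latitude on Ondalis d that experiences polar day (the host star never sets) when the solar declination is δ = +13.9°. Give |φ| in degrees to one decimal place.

|φ| = 76.1°

Polar day requires cos H₀ = −tan φ tan δ ≤ −1, i.e. tan φ tan δ ≥ 1.
The boundary is |tan φ| · |tan δ| = 1, so |φ| = 90° − |δ| = 90° − 13.9° = 76.1° in the northern hemisphere.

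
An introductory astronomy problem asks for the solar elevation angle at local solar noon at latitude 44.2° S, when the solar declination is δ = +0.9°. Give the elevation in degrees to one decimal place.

At local noon the hour angle is zero, so the zenith angle equals |ϕ − δ| = |-44.2° − (+0.900°)| = 45.100°.
Elevation = 90° − 45.100° = 44.9°.

44.9°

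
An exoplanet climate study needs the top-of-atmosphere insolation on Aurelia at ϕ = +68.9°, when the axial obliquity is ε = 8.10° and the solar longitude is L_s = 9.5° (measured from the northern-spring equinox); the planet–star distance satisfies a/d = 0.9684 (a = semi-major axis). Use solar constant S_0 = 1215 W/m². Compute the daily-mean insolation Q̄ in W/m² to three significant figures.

Q̄ ≈ 143 W/m²

Solar declination: sin δ = sin ε · sin L_s = sin 8.10° × sin 9.5° = 0.02326, so δ = +1.333°.
cos h₀ = −tan(+68.9°) tan(+1.333°) = -0.0603, h₀ = 1.6311 rad.
Bracket: h₀ sin ϕ sin δ + cos ϕ cos δ sin h₀ = 1.6311×0.93295×0.02326 + 0.36000×0.99973×0.99818 = 0.035396 + 0.359248 = 0.394644.
Inverse-square distance factor (a/d)² = 0.9684² = 0.937799.
Q̄ = (S_0/π) × 0.937799 × [bracket] = (1215/π) × 0.937799 × 0.394644 = 143.1 W/m².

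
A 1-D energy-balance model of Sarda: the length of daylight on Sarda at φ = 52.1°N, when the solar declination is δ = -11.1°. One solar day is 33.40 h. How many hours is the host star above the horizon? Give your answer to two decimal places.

13.99 h

cos H₀ = −tan φ · tan δ = −tan(+52.1°) × tan(-11.100°) = 0.2520, so H₀ = 1.3160 rad = 75.40°.
Daylight = 2H₀/(2π) × 33.40 h = (1.3160/π) × 33.40 = 13.99 h.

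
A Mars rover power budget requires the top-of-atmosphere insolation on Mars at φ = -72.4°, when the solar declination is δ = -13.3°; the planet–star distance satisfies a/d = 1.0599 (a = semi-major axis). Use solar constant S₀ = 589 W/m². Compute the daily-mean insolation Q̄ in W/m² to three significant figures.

Q̄ ≈ 153 W/m²

cos H₀ = −tan(-72.4°) tan(-13.300°) = -0.7452, H₀ = 2.4116 rad.
Bracket: H₀ sin φ sin δ + cos φ cos δ sin H₀ = 2.4116×-0.95319×-0.23005 + 0.30237×0.97318×0.66685 = 0.528819 + 0.196228 = 0.725047.
Inverse-square distance factor (a/d)² = 1.0599² = 1.123388.
Q̄ = (S₀/π) × 1.123388 × [bracket] = (589/π) × 1.123388 × 0.725047 = 152.7 W/m².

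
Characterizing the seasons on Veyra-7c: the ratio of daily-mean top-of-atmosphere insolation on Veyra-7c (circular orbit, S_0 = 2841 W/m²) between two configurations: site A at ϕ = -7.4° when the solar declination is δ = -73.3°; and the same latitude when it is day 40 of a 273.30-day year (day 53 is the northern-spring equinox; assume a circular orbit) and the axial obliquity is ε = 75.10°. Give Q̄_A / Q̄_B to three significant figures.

Q̄_A / Q̄_B ≈ 0.501

— Configuration A (ϕ=-7.4°):
cos h₀ = −tan(-7.4°) tan(-73.300°) = -0.4329, h₀ = 2.0185 rad.
Bracket: h₀ sin ϕ sin δ + cos ϕ cos δ sin h₀ = 2.0185×-0.12880×-0.95782 + 0.99167×0.28736×0.90144 = 0.249017 + 0.256880 = 0.505897.
Q̄ = (S_0/π) × [bracket] = (2841/π) × 0.505897 = 457.49 W/m².
— Configuration B (ϕ=-7.4°):
Solar longitude: L_s = 360° × (40 − 53)/273.30 = -17.124°, i.e. -17.124° + 360° = 342.876°.
sin δ = sin 75.10° × sin 342.876° = -0.28454, so δ = -16.531°.
cos h₀ = −tan(-7.4°) tan(-16.531°) = -0.0385, h₀ = 1.6094 rad.
Bracket: h₀ sin ϕ sin δ + cos ϕ cos δ sin h₀ = 1.6094×-0.12880×-0.28454 + 0.99167×0.95866×0.99926 = 0.058983 + 0.949971 = 1.008954.
Q̄ = (S_0/π) × [bracket] = (2841/π) × 1.008954 = 912.42 W/m².
Ratio Q̄_A / Q̄_B = 457.49 / 912.42 = 0.5014.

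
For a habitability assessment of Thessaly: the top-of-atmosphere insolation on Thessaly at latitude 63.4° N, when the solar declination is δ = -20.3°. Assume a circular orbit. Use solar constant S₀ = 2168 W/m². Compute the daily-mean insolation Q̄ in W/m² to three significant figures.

cos H₀ = −tan(+63.4°) tan(-20.300°) = 0.7387, H₀ = 0.7397 rad.
Bracket: H₀ sin φ sin δ + cos φ cos δ sin H₀ = 0.7397×0.89415×-0.34694 + 0.44776×0.93789×0.67404 = -0.229467 + 0.283063 = 0.053596.
Q̄ = (S₀/π) × [bracket] = (2168/π) × 0.053596 = 36.99 W/m².

Q̄ ≈ 37.0 W/m²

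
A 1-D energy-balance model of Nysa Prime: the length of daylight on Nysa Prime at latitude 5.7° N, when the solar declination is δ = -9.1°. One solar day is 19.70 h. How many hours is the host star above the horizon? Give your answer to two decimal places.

cos H₀ = −tan φ · tan δ = −tan(+5.7°) × tan(-9.100°) = 0.0160, so H₀ = 1.5548 rad = 89.08°.
Daylight = 2H₀/(2π) × 19.70 h = (1.5548/π) × 19.70 = 9.75 h.

9.75 h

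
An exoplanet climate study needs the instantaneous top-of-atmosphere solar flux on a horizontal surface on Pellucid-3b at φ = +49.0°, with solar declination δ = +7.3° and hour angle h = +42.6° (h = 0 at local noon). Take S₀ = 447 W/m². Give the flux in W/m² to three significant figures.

cos θ_z = sin φ sin δ + cos φ cos δ cos h = 0.095897 + 0.479009 = 0.574906.
Flux = S₀ · cos θ_z = 447 × 0.574906 = 257.0 W/m².

257 W/m²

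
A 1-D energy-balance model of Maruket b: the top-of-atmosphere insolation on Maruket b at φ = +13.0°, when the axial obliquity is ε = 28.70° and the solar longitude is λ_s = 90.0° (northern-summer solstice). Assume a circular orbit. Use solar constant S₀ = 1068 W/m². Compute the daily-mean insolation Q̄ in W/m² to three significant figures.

Q̄ ≈ 351 W/m²

Solar declination: sin δ = sin ε · sin λ_s = sin 28.70° × sin 90.0° = 0.48022, so δ = +28.700°.
cos H₀ = −tan(+13.0°) tan(+28.700°) = -0.1264, H₀ = 1.6975 rad.
Bracket: H₀ sin φ sin δ + cos φ cos δ sin H₀ = 1.6975×0.22495×0.48022 + 0.97437×0.87715×0.99198 = 0.183373 + 0.847814 = 1.031187.
Q̄ = (S₀/π) × [bracket] = (1068/π) × 1.031187 = 350.6 W/m².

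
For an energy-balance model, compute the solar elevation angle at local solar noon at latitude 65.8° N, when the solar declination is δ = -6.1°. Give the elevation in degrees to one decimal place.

18.1°

At local noon the hour angle is zero, so the zenith angle equals |ϕ − δ| = |+65.8° − (-6.100°)| = 71.900°.
Elevation = 90° − 71.900° = 18.1°.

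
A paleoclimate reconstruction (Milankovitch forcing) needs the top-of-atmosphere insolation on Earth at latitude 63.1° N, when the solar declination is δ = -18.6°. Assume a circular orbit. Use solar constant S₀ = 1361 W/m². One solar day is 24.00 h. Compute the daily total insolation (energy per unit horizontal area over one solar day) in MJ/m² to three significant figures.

cos H₀ = −tan(+63.1°) tan(-18.600°) = 0.6634, H₀ = 0.8455 rad.
Bracket: H₀ sin φ sin δ + cos φ cos δ sin H₀ = 0.8455×0.89180×-0.31896 + 0.45243×0.94777×0.74831 = -0.240501 + 0.320875 = 0.080374.
Q̄ = (S₀/π) × [bracket] = (1361/π) × 0.080374 = 34.820 W/m².
Daily total = Q̄ × 24.00 h × 3600 s/h = 34.820 × 24.00 × 3600 / 10⁶ = 3.008 MJ/m².

3.01 MJ/m²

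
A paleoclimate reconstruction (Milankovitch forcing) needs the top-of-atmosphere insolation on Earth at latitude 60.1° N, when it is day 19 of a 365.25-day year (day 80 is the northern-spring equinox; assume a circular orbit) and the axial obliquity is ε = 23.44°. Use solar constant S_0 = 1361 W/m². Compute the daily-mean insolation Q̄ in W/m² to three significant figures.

Solar longitude: L_s = 360° × (19 − 80)/365.25 = -60.123°, i.e. -60.123° + 360° = 299.877°.
sin δ = sin 23.44° × sin 299.877° = -0.34492, so δ = -20.177°.
cos h₀ = −tan(+60.1°) tan(-20.177°) = 0.6391, h₀ = 0.8775 rad.
Bracket: h₀ sin ϕ sin δ + cos ϕ cos δ sin h₀ = 0.8775×0.86690×-0.34492 + 0.49849×0.93863×0.76916 = -0.262382 + 0.359888 = 0.097506.
Q̄ = (S_0/π) × [bracket] = (1361/π) × 0.097506 = 42.24 W/m².

Q̄ ≈ 42.2 W/m²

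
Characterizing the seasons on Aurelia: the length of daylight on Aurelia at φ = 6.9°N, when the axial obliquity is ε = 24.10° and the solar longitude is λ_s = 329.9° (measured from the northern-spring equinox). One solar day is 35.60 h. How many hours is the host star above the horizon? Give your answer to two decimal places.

17.51 h

Solar declination: sin δ = sin ε · sin λ_s = sin 24.10° × sin 329.9° = -0.20478, so δ = -11.817°.
cos H₀ = −tan φ · tan δ = −tan(+6.9°) × tan(-11.817°) = 0.0253, so H₀ = 1.5455 rad = 88.55°.
Daylight = 2H₀/(2π) × 35.60 h = (1.5455/π) × 35.60 = 17.51 h.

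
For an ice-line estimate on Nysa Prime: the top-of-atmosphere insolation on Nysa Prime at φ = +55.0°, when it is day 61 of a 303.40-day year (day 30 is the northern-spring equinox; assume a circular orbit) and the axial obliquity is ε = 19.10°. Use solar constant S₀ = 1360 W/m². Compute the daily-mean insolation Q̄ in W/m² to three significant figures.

Solar longitude: λ_s = 360° × (61 − 30)/303.40 = 36.783°.
sin δ = sin 19.10° × sin 36.783° = 0.19593, so δ = +11.299°.
cos H₀ = −tan(+55.0°) tan(+11.299°) = -0.2854, H₀ = 1.8602 rad.
Bracket: H₀ sin φ sin δ + cos φ cos δ sin H₀ = 1.8602×0.81915×0.19593 + 0.57358×0.98062×0.95842 = 0.298555 + 0.539077 = 0.837632.
Q̄ = (S₀/π) × [bracket] = (1360/π) × 0.837632 = 362.6 W/m².

Q̄ ≈ 363 W/m²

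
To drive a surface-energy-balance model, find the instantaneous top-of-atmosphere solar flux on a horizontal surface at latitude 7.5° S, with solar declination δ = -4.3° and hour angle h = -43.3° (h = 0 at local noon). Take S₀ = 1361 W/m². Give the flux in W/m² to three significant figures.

993 W/m²

cos θ_z = sin φ sin δ + cos φ cos δ cos h = 0.009787 + 0.719516 = 0.729303.
Flux = S₀ · cos θ_z = 1361 × 0.729303 = 992.6 W/m².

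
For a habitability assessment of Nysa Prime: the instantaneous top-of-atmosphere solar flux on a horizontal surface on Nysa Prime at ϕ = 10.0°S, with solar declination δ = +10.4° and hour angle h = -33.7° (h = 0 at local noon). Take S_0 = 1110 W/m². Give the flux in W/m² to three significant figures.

cos θ_z = sin ϕ sin δ + cos ϕ cos δ cos h = -0.031347 + 0.805855 = 0.774508.
Flux = S_0 · cos θ_z = 1110 × 0.774508 = 859.7 W/m².

860 W/m²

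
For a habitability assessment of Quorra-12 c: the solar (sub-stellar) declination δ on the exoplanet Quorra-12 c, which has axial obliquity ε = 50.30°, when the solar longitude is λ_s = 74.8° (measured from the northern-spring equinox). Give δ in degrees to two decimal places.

sin δ = sin ε · sin λ_s = sin 50.30° × sin 74.8° = 0.742483.
δ = arcsin(0.742483) = +47.94°.

δ = +47.94°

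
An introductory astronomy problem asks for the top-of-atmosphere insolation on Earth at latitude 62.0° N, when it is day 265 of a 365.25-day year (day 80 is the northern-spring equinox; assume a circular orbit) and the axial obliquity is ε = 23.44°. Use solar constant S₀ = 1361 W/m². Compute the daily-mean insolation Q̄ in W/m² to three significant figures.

Solar longitude: λ_s = 360° × (265 − 80)/365.25 = 182.341°.
sin δ = sin 23.44° × sin 182.341° = -0.01625, so δ = -0.931°.
cos H₀ = −tan(+62.0°) tan(-0.931°) = 0.0306, H₀ = 1.5402 rad.
Bracket: H₀ sin φ sin δ + cos φ cos δ sin H₀ = 1.5402×0.88295×-0.01625 + 0.46947×0.99987×0.99953 = -0.022099 + 0.469188 = 0.447089.
Q̄ = (S₀/π) × [bracket] = (1361/π) × 0.447089 = 193.7 W/m².

Q̄ ≈ 194 W/m²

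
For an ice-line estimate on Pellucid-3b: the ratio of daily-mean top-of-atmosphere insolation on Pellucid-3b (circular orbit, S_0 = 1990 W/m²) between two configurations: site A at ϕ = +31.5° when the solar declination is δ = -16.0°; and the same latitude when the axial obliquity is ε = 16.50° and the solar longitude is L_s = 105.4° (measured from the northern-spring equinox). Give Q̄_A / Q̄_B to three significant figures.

— Configuration A (ϕ=+31.5°):
cos h₀ = −tan(+31.5°) tan(-16.000°) = 0.1757, h₀ = 1.3942 rad.
Bracket: h₀ sin ϕ sin δ + cos ϕ cos δ sin h₀ = 1.3942×0.52250×-0.27564 + 0.85264×0.96126×0.98444 = -0.200795 + 0.806856 = 0.606061.
Q̄ = (S_0/π) × [bracket] = (1990/π) × 0.606061 = 383.90 W/m².
— Configuration B (ϕ=+31.5°):
Solar declination: sin δ = sin ε · sin L_s = sin 16.50° × sin 105.4° = 0.27382, so δ = +15.892°.
cos h₀ = −tan(+31.5°) tan(+15.892°) = -0.1745, h₀ = 1.7462 rad.
Bracket: h₀ sin ϕ sin δ + cos ϕ cos δ sin h₀ = 1.7462×0.52250×0.27382 + 0.85264×0.96178×0.98466 = 0.249830 + 0.807472 = 1.057302.
Q̄ = (S_0/π) × [bracket] = (1990/π) × 1.057302 = 669.73 W/m².
Ratio Q̄_A / Q̄_B = 383.90 / 669.73 = 0.5732.

Q̄_A / Q̄_B ≈ 0.573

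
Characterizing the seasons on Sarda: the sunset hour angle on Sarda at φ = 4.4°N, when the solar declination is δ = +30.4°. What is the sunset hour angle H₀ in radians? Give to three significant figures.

cos H₀ = −tan φ · tan δ = −tan(+4.4°) × tan(+30.400°) = -0.0451, so H₀ = 1.6160 rad = 92.59°.

H₀ = 1.62 rad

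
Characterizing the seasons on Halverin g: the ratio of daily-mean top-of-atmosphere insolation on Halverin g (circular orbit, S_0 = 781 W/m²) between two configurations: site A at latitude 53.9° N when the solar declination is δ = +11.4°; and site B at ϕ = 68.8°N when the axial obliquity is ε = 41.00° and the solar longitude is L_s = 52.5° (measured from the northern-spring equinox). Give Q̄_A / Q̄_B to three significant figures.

Q̄_A / Q̄_B ≈ 0.558

— Configuration A (ϕ=+53.9°):
cos h₀ = −tan(+53.9°) tan(+11.400°) = -0.2765, h₀ = 1.8510 rad.
Bracket: h₀ sin ϕ sin δ + cos ϕ cos δ sin h₀ = 1.8510×0.80799×0.19766 + 0.58920×0.98027×0.96101 = 0.295618 + 0.555055 = 0.850673.
Q̄ = (S_0/π) × [bracket] = (781/π) × 0.850673 = 211.48 W/m².
— Configuration B (ϕ=+68.8°):
Solar declination: sin δ = sin ε · sin L_s = sin 41.00° × sin 52.5° = 0.52049, so δ = +31.365°.
cos h₀ = −tan(+68.8°) tan(+31.365°) = -1.5715 ≤ −1 ⇒ polar day, h₀ = π.
Bracket: h₀ sin ϕ sin δ + cos ϕ cos δ sin h₀ = 3.1416×0.93232×0.52049 + 0.36162×0.85387×0.00000 = 1.524503 + 0.000000 = 1.524503.
Q̄ = (S_0/π) × [bracket] = (781/π) × 1.524503 = 378.99 W/m².
Ratio Q̄_A / Q̄_B = 211.48 / 378.99 = 0.5580.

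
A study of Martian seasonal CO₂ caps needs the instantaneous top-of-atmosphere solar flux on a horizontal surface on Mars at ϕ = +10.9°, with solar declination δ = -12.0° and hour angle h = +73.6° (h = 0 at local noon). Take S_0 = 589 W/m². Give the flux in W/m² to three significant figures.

cos θ_z = sin ϕ sin δ + cos ϕ cos δ cos h = -0.039315 + 0.271189 = 0.231874.
Flux = S_0 · cos θ_z = 589 × 0.231874 = 136.6 W/m².

137 W/m²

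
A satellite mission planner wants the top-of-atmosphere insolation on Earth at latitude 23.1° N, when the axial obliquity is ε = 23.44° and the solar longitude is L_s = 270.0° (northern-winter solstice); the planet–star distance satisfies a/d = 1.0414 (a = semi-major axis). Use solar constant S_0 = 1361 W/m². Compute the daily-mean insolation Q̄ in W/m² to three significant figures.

Solar declination: sin δ = sin ε · sin L_s = sin 23.44° × sin 270.0° = -0.39779, so δ = -23.440°.
cos h₀ = −tan(+23.1°) tan(-23.440°) = 0.1849, h₀ = 1.3848 rad.
Bracket: h₀ sin ϕ sin δ + cos ϕ cos δ sin h₀ = 1.3848×0.39234×-0.39779 + 0.91982×0.91748×0.98275 = -0.216124 + 0.829359 = 0.613235.
Inverse-square distance factor (a/d)² = 1.0414² = 1.084514.
Q̄ = (S_0/π) × 1.084514 × [bracket] = (1361/π) × 1.084514 × 0.613235 = 288.1 W/m².

Q̄ ≈ 288 W/m²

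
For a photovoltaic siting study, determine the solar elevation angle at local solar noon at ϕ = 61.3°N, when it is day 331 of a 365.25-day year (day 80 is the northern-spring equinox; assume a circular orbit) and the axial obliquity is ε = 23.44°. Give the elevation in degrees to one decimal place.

7.2°

Solar longitude: L_s = 360° × (331 − 80)/365.25 = 247.392°.
sin δ = sin 23.44° × sin 247.392° = -0.36722, so δ = -21.544°.
At local noon the hour angle is zero, so the zenith angle equals |ϕ − δ| = |+61.3° − (-21.544°)| = 82.844°.
Elevation = 90° − 82.844° = 7.2°.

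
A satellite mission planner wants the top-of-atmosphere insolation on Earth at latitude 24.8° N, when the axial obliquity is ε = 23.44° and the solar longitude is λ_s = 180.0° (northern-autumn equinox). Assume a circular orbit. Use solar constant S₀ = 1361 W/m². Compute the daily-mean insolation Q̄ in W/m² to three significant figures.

Solar declination: sin δ = sin ε · sin λ_s = sin 23.44° × sin 180.0° = 0.00000, so δ = +0.000°.
cos H₀ = −tan(+24.8°) tan(+0.000°) = -0.0000, H₀ = 1.5708 rad.
Bracket: H₀ sin φ sin δ + cos φ cos δ sin H₀ = 1.5708×0.41945×0.00000 + 0.90778×1.00000×1.00000 = 0.000000 + 0.907780 = 0.907780.
Q̄ = (S₀/π) × [bracket] = (1361/π) × 0.907780 = 393.3 W/m².

Q̄ ≈ 393 W/m²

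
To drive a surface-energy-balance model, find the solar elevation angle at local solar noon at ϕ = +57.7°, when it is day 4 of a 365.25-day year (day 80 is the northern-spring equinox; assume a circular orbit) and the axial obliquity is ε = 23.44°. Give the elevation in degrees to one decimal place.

9.7°

Solar longitude: L_s = 360° × (4 − 80)/365.25 = -74.908°, i.e. -74.908° + 360° = 285.092°.
sin δ = sin 23.44° × sin 285.092° = -0.38407, so δ = -22.586°.
At local noon the hour angle is zero, so the zenith angle equals |ϕ − δ| = |+57.7° − (-22.586°)| = 80.286°.
Elevation = 90° − 80.286° = 9.7°.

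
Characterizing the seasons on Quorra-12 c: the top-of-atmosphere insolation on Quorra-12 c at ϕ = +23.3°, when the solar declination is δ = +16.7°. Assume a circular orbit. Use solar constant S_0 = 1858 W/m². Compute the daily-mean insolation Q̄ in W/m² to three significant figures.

cos h₀ = −tan(+23.3°) tan(+16.700°) = -0.1292, h₀ = 1.7004 rad.
Bracket: h₀ sin ϕ sin δ + cos ϕ cos δ sin h₀ = 1.7004×0.39555×0.28736 + 0.91845×0.95782×0.99162 = 0.193276 + 0.872338 = 1.065614.
Q̄ = (S_0/π) × [bracket] = (1858/π) × 1.065614 = 630.2 W/m².

Q̄ ≈ 630 W/m²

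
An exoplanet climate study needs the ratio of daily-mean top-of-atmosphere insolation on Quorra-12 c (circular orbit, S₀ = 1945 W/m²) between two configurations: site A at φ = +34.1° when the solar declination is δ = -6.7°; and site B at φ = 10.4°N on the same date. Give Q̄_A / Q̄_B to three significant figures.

— Configuration A (φ=+34.1°):
cos H₀ = −tan(+34.1°) tan(-6.700°) = 0.0795, H₀ = 1.4912 rad.
Bracket: H₀ sin φ sin δ + cos φ cos δ sin H₀ = 1.4912×0.56064×-0.11667 + 0.82806×0.99317×0.99683 = -0.097539 + 0.819797 = 0.722258.
Q̄ = (S₀/π) × [bracket] = (1945/π) × 0.722258 = 447.16 W/m².
— Configuration B (φ=+10.4°):
cos H₀ = −tan(+10.4°) tan(-6.700°) = 0.0216, H₀ = 1.5492 rad.
Bracket: H₀ sin φ sin δ + cos φ cos δ sin H₀ = 1.5492×0.18052×-0.11667 + 0.98357×0.99317×0.99977 = -0.032628 + 0.976628 = 0.944000.
Q̄ = (S₀/π) × [bracket] = (1945/π) × 0.944000 = 584.44 W/m².
Ratio Q̄_A / Q̄_B = 447.16 / 584.44 = 0.7651.

Q̄_A / Q̄_B ≈ 0.765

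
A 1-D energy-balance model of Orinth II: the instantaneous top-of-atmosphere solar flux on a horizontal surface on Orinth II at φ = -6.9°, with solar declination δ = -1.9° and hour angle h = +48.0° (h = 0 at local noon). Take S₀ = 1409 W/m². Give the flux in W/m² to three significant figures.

941 W/m²

cos θ_z = sin φ sin δ + cos φ cos δ cos h = 0.003983 + 0.663919 = 0.667902.
Flux = S₀ · cos θ_z = 1409 × 0.667902 = 941.1 W/m².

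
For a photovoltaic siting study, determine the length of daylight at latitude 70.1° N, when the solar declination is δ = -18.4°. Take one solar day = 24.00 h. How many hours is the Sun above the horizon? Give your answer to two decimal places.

cos H₀ = −tan φ · tan δ = −tan(+70.1°) × tan(-18.400°) = 0.9190, so H₀ = 0.4054 rad = 23.23°.
Daylight = 2H₀/(2π) × 24.00 h = (0.4054/π) × 24.00 = 3.10 h.

3.10 h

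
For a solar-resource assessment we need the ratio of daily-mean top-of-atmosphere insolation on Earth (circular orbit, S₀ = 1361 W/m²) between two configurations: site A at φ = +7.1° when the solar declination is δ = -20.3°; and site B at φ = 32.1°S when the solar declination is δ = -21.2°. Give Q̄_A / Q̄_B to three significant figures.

Q̄_A / Q̄_B ≈ 0.775

— Configuration A (φ=+7.1°):
cos H₀ = −tan(+7.1°) tan(-20.300°) = 0.0461, H₀ = 1.5247 rad.
Bracket: H₀ sin φ sin δ + cos φ cos δ sin H₀ = 1.5247×0.12360×-0.34694 + 0.99233×0.93789×0.99894 = -0.065382 + 0.929710 = 0.864328.
Q̄ = (S₀/π) × [bracket] = (1361/π) × 0.864328 = 374.44 W/m².
— Configuration B (φ=-32.1°):
cos H₀ = −tan(-32.1°) tan(-21.200°) = -0.2433, H₀ = 1.8166 rad.
Bracket: H₀ sin φ sin δ + cos φ cos δ sin H₀ = 1.8166×-0.53140×-0.36162 + 0.84712×0.93232×0.96995 = 0.349087 + 0.766054 = 1.115141.
Q̄ = (S₀/π) × [bracket] = (1361/π) × 1.115141 = 483.10 W/m².
Ratio Q̄_A / Q̄_B = 374.44 / 483.10 = 0.7751.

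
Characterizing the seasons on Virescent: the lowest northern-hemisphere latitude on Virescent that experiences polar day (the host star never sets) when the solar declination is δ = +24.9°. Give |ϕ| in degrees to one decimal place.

|ϕ| = 65.1°

Polar day requires cos h₀ = −tan ϕ tan δ ≤ −1, i.e. tan ϕ tan δ ≥ 1.
The boundary is |tan ϕ| · |tan δ| = 1, so |ϕ| = 90° − |δ| = 90° − 24.9° = 65.1° in the northern hemisphere.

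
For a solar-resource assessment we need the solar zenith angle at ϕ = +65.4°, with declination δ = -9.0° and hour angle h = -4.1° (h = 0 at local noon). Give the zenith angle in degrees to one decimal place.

cos θ_z = sin ϕ sin δ + cos ϕ cos δ cos h = -0.142236 + 0.410103 = 0.267867.
θ_z = arccos(0.267867) = 74.5°.

θ_z = 74.5°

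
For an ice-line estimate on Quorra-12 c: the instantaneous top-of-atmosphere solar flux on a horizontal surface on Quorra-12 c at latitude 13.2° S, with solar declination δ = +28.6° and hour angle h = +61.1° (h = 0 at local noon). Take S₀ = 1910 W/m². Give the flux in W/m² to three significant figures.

cos θ_z = sin φ sin δ + cos φ cos δ cos h = -0.109310 + 0.413103 = 0.303793.
Flux = S₀ · cos θ_z = 1910 × 0.303793 = 580.2 W/m².

580 W/m²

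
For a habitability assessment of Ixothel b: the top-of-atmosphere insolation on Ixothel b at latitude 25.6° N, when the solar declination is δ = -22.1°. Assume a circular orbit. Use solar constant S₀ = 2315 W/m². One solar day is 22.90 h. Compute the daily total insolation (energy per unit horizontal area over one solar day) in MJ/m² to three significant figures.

36.2 MJ/m²

cos H₀ = −tan(+25.6°) tan(-22.100°) = 0.1946, H₀ = 1.3750 rad.
Bracket: H₀ sin φ sin δ + cos φ cos δ sin H₀ = 1.3750×0.43209×-0.37622 + 0.90183×0.92653×0.98089 = -0.223521 + 0.819605 = 0.596084.
Q̄ = (S₀/π) × [bracket] = (2315/π) × 0.596084 = 439.25 W/m².
Daily total = Q̄ × 22.90 h × 3600 s/h = 439.25 × 22.90 × 3600 / 10⁶ = 36.21 MJ/m².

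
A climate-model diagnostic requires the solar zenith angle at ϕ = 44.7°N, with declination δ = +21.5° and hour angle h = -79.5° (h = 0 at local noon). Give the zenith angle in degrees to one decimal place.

cos θ_z = sin ϕ sin δ + cos ϕ cos δ cos h = 0.257795 + 0.120520 = 0.378315.
θ_z = arccos(0.378315) = 67.8°.

θ_z = 67.8°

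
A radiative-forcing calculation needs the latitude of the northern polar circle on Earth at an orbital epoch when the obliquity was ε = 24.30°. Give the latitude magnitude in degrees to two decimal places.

65.70°

The polar circle is the lowest latitude that experiences at least one full rotation of continuous daylight at the northern-summer solstice; it lies at |ϕ| = 90° − ε = 90° − 24.30° = 65.70°.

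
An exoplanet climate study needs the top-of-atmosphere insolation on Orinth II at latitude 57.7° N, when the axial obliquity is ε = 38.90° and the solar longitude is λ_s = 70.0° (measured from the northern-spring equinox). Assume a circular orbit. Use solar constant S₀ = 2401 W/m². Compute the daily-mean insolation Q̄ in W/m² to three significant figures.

Solar declination: sin δ = sin ε · sin λ_s = sin 38.90° × sin 70.0° = 0.59009, so δ = +36.164°.
cos H₀ = −tan(+57.7°) tan(+36.164°) = -1.1562 ≤ −1 ⇒ polar day, H₀ = π.
Bracket: H₀ sin φ sin δ + cos φ cos δ sin H₀ = 3.1416×0.84526×0.59009 + 0.53435×0.80734×0.00000 = 1.566966 + 0.000000 = 1.566966.
Q̄ = (S₀/π) × [bracket] = (2401/π) × 1.566966 = 1198 W/m².

Q̄ ≈ 1.20e+03 W/m²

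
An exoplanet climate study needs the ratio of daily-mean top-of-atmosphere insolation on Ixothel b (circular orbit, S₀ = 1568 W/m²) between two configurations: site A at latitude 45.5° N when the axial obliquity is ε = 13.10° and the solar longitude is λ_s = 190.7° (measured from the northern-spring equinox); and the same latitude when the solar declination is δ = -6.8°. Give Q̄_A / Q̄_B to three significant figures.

— Configuration A (φ=+45.5°):
Solar declination: sin δ = sin ε · sin λ_s = sin 13.10° × sin 190.7° = -0.04208, so δ = -2.412°.
cos H₀ = −tan(+45.5°) tan(-2.412°) = 0.0429, H₀ = 1.5279 rad.
Bracket: H₀ sin φ sin δ + cos φ cos δ sin H₀ = 1.5279×0.71325×-0.04208 + 0.70091×0.99911×0.99908 = -0.045858 + 0.699642 = 0.653784.
Q̄ = (S₀/π) × [bracket] = (1568/π) × 0.653784 = 326.31 W/m².
— Configuration B (φ=+45.5°):
cos H₀ = −tan(+45.5°) tan(-6.800°) = 0.1213, H₀ = 1.4492 rad.
Bracket: H₀ sin φ sin δ + cos φ cos δ sin H₀ = 1.4492×0.71325×-0.11840 + 0.70091×0.99297×0.99261 = -0.122383 + 0.690839 = 0.568456.
Q̄ = (S₀/π) × [bracket] = (1568/π) × 0.568456 = 283.72 W/m².
Ratio Q̄_A / Q̄_B = 326.31 / 283.72 = 1.150.

Q̄_A / Q̄_B ≈ 1.15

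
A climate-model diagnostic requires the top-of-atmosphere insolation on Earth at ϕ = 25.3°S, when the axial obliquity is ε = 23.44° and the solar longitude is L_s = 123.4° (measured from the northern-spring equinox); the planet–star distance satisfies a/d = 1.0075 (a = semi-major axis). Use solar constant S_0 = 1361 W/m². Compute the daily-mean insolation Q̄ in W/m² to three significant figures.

Q̄ ≈ 282 W/m²

Solar declination: sin δ = sin ε · sin L_s = sin 23.44° × sin 123.4° = 0.33209, so δ = +19.396°.
cos h₀ = −tan(-25.3°) tan(+19.396°) = 0.1664, h₀ = 1.4036 rad.
Bracket: h₀ sin ϕ sin δ + cos ϕ cos δ sin h₀ = 1.4036×-0.42736×0.33209 + 0.90408×0.94325×0.98605 = -0.199202 + 0.840877 = 0.641675.
Inverse-square distance factor (a/d)² = 1.0075² = 1.015056.
Q̄ = (S_0/π) × 1.015056 × [bracket] = (1361/π) × 1.015056 × 0.641675 = 282.2 W/m².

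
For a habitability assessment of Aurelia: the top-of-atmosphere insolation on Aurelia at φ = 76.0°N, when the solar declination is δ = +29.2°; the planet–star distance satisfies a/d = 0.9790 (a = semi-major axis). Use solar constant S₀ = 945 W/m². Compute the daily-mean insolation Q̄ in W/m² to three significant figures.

Q̄ ≈ 429 W/m²

cos H₀ = −tan(+76.0°) tan(+29.200°) = -2.2415 ≤ −1 ⇒ polar day, H₀ = π.
Bracket: H₀ sin φ sin δ + cos φ cos δ sin H₀ = 3.1416×0.97030×0.48786 + 0.24192×0.87292×0.00000 = 1.487141 + 0.000000 = 1.487141.
Inverse-square distance factor (a/d)² = 0.9790² = 0.958441.
Q̄ = (S₀/π) × 0.958441 × [bracket] = (945/π) × 0.958441 × 1.487141 = 428.7 W/m².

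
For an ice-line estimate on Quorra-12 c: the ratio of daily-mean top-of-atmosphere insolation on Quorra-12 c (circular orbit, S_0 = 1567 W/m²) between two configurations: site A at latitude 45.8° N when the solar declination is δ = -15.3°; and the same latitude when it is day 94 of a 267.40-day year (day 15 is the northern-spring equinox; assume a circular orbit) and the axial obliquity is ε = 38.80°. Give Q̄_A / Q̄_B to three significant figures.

Q̄_A / Q̄_B ≈ 0.285

— Configuration A (ϕ=+45.8°):
cos h₀ = −tan(+45.8°) tan(-15.300°) = 0.2813, h₀ = 1.2856 rad.
Bracket: h₀ sin ϕ sin δ + cos ϕ cos δ sin h₀ = 1.2856×0.71691×-0.26387 + 0.69717×0.96456×0.95961 = -0.243198 + 0.645302 = 0.402104.
Q̄ = (S_0/π) × [bracket] = (1567/π) × 0.402104 = 200.57 W/m².
— Configuration B (ϕ=+45.8°):
Solar longitude: L_s = 360° × (94 − 15)/267.40 = 106.358°.
sin δ = sin 38.80° × sin 106.358° = 0.60124, so δ = +36.959°.
cos h₀ = −tan(+45.8°) tan(+36.959°) = -0.7737, h₀ = 2.4555 rad.
Bracket: h₀ sin ϕ sin δ + cos ϕ cos δ sin h₀ = 2.4555×0.71691×0.60124 + 0.69717×0.79907×0.63351 = 1.058406 + 0.352921 = 1.411327.
Q̄ = (S_0/π) × [bracket] = (1567/π) × 1.411327 = 703.96 W/m².
Ratio Q̄_A / Q̄_B = 200.57 / 703.96 = 0.2849.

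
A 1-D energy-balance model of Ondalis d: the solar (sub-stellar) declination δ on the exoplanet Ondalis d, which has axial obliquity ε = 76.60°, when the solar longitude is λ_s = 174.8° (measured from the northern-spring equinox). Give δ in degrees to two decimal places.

sin δ = sin ε · sin λ_s = sin 76.60° × sin 174.8° = 0.088165.
δ = arcsin(0.088165) = +5.06°.

δ = +5.06°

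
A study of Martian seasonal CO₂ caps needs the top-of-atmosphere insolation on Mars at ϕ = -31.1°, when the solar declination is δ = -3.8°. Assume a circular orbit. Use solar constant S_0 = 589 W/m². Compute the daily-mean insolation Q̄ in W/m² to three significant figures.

Q̄ ≈ 170 W/m²

cos h₀ = −tan(-31.1°) tan(-3.800°) = -0.0401, h₀ = 1.6109 rad.
Bracket: h₀ sin ϕ sin δ + cos ϕ cos δ sin h₀ = 1.6109×-0.51653×-0.06627 + 0.85627×0.99780×0.99920 = 0.055142 + 0.853703 = 0.908845.
Q̄ = (S_0/π) × [bracket] = (589/π) × 0.908845 = 170.4 W/m².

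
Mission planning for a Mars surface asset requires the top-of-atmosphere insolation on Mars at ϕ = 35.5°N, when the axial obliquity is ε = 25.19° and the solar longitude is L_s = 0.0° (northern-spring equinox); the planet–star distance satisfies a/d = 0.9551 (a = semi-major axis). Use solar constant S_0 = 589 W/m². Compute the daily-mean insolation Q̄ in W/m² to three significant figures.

Q̄ ≈ 139 W/m²

Solar declination: sin δ = sin ε · sin L_s = sin 25.19° × sin 0.0° = 0.00000, so δ = +0.000°.
cos h₀ = −tan(+35.5°) tan(+0.000°) = -0.0000, h₀ = 1.5708 rad.
Bracket: h₀ sin ϕ sin δ + cos ϕ cos δ sin h₀ = 1.5708×0.58070×0.00000 + 0.81412×1.00000×1.00000 = 0.000000 + 0.814120 = 0.814120.
Inverse-square distance factor (a/d)² = 0.9551² = 0.912216.
Q̄ = (S_0/π) × 0.912216 × [bracket] = (589/π) × 0.912216 × 0.814120 = 139.2 W/m².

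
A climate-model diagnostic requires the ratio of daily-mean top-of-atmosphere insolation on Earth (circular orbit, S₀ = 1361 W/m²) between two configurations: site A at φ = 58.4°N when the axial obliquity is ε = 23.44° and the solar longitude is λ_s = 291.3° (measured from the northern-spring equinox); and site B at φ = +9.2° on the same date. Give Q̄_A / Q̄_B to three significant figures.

Q̄_A / Q̄_B ≈ 0.118

— Configuration A (φ=+58.4°):
Solar declination: sin δ = sin ε · sin λ_s = sin 23.44° × sin 291.3° = -0.37062, so δ = -21.754°.
cos H₀ = −tan(+58.4°) tan(-21.754°) = 0.6486, H₀ = 0.8650 rad.
Bracket: H₀ sin φ sin δ + cos φ cos δ sin H₀ = 0.8650×0.85173×-0.37062 + 0.52399×0.92879×0.76111 = -0.273053 + 0.370414 = 0.097361.
Q̄ = (S₀/π) × [bracket] = (1361/π) × 0.097361 = 42.179 W/m².
— Configuration B (φ=+9.2°):
cos H₀ = −tan(+9.2°) tan(-21.754°) = 0.0646, H₀ = 1.5061 rad.
Bracket: H₀ sin φ sin δ + cos φ cos δ sin H₀ = 1.5061×0.15988×-0.37062 + 0.98714×0.92879×0.99791 = -0.089244 + 0.914930 = 0.825686.
Q̄ = (S₀/π) × [bracket] = (1361/π) × 0.825686 = 357.70 W/m².
Ratio Q̄_A / Q̄_B = 42.179 / 357.70 = 0.1179.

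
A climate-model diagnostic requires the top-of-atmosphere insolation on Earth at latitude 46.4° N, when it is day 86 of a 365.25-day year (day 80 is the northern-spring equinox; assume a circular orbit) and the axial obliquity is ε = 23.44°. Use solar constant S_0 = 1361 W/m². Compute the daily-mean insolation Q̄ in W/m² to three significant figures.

Solar longitude: L_s = 360° × (86 − 80)/365.25 = 5.914°.
sin δ = sin 23.44° × sin 5.914° = 0.04098, so δ = +2.349°.
cos h₀ = −tan(+46.4°) tan(+2.349°) = -0.0431, h₀ = 1.6139 rad.
Bracket: h₀ sin ϕ sin δ + cos ϕ cos δ sin h₀ = 1.6139×0.72417×0.04098 + 0.68962×0.99916×0.99907 = 0.047895 + 0.688400 = 0.736295.
Q̄ = (S_0/π) × [bracket] = (1361/π) × 0.736295 = 319.0 W/m².

Q̄ ≈ 319 W/m²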